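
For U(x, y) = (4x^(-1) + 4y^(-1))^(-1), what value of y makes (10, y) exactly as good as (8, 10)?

y = 8

U depends on (x, y) only through S = 4x^(-1) + 4y^(-1), so equal utility means equal S. At (8, 10): S = 0.9.
With x = 10: 4·10^(-1) = 0.4, so 4y^(-1) = 0.9 − 0.4 = 0.5, i.e. y^(-1) = 0.125.
Hence y = 1/0.125 = 8.
Check: U(10, 8) = 1.1111.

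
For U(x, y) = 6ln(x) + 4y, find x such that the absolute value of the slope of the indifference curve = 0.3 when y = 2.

MU_x = 6/x, MU_y = 4.
MRS = 6/x ÷ 4.
MRS depends only on x: 1.5/x = 0.3 ⇒ x = 1.5/0.3 = 5.

x = 5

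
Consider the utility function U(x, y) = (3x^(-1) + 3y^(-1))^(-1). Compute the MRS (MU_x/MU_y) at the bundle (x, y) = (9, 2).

MRS = 4/81

For CES with ρ = -1, MRS = (y/x)^2.
At (9, 2): MRS = 4/81.
So at (9, 2) the consumer would give up 4/81 units of y for one more unit of x.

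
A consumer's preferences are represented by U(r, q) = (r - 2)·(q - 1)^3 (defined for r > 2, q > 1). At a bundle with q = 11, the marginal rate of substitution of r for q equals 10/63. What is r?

r = 23

MU_r = (q−1)^3, MU_q = 3·(r−2)·(q−1)^2.
MRS = (1/3)·(q−1)/(r−2).
Substitute q = 11: MRS = (10/3)/(r − 2). Setting this equal to 10/63 gives r − 2 = (10/3)/(10/63) = 21, so r = 23.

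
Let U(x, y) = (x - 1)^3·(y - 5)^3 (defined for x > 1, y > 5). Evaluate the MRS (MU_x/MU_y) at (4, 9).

MU_x = 3·(x−1)^2·(y−5)^3, MU_y = 3·(x−1)^3·(y−5)^2.
MRS = (y−5)/(x−1).
At (4, 9): MRS = 4/3.
That is, one extra unit of x is worth 4/3 units of y at the margin.

MRS = 4/3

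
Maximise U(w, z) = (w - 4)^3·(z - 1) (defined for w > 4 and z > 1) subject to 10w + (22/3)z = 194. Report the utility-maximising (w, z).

w* = 15, z* = 6

MU_w = 3·(w−4)^2·(z−1), MU_z = (w−4)^3.
MRS = (3/1)·(z−1)/(w−4).
Tangency: set MRS = p_w/p_z = 10/(22/3) = 15/11.
So (3/1)·(z − 1)/(w − 4) = 15/11, i.e. (z − 1) = (5/11)·(w − 4).
Rewrite the budget in excess-of-subsistence terms: 10·(w − 4) + (22/3)·(z − 1) = 194 − 10·4 − (22/3)·1 = 440/3.
Substituting, (40/3)·(w − 4) = 440/3, so w − 4 = 11 and w* = 15.
Then z − 1 = (5/11)·11 = 5, so z* = 6.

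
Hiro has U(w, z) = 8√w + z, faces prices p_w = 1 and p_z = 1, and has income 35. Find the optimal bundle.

MU_w = 8/(2√w), MU_z = 1.
MRS = 8/(2√w) ÷ 1.
Tangency: set MRS = p_w/p_z = 1/1 = 1.
MRS depends only on w: 4/√w = 1 ⇒ √w = 4/1 = 4 ⇒ w* = 16.
From the budget, 1·z = 35 − 1·16 = 19, so z* = 19.

w* = 16, z* = 19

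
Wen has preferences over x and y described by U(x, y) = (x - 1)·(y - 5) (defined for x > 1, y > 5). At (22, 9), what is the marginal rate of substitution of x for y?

MU_x = (y−5), MU_y = (x−1).
MRS = (y−5)/(x−1).
At (22, 9): MRS = 4/21.
The indifference curve has slope −4/21 at this bundle.

MRS = 4/21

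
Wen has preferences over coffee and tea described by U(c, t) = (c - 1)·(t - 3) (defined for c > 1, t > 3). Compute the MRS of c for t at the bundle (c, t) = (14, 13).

MU_c = (t−3), MU_t = (c−1).
MRS = (t−3)/(c−1).
At (14, 13): MRS = 10/13.
That is, one extra unit of c is worth 10/13 units of t at the margin.

MRS = 10/13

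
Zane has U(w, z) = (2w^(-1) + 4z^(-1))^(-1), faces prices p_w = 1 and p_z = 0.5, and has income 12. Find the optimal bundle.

w* = 6, z* = 12

For CES with ρ = -1, MRS = (2/4)·(z/w)^2.
Tangency: set MRS = p_w/p_z = 1/0.5 = 2.
So (z/w)^2 = 4; taking the square root, z/w = 2, i.e. z = 2·w.
Substitute into the budget 1·w + 0.5·z = 12: 2·w = 12, so w* = 6 and z* = 2·6 = 12.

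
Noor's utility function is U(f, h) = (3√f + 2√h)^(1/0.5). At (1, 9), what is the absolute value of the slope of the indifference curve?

For CES with ρ = 0.5, MRS = (3/2)·√(h/f).
At (1, 9): MRS = 4.5.
The indifference curve has slope −4.5 at this bundle.

MRS = 4.5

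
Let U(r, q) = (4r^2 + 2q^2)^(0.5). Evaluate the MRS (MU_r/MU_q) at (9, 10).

For CES with ρ = 2, MRS = (4/2)·(q/r)^(-1).
At (9, 10): MRS = 1.8.
The indifference curve has slope −1.8 at this bundle.

MRS = 1.8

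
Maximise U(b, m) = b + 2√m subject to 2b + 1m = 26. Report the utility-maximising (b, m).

b* = 11, m* = 4

MU_b = 1, MU_m = 2/(2√m).
MRS = 1 ÷ (2/(2√m)).
Tangency: set MRS = p_b/p_m = 2/1 = 2.
MRS depends only on m: √m = 2 ⇒ √m = 2 ⇒ m* = 4.
From the budget, 2·b = 26 − 1·4 = 22, so b* = 11.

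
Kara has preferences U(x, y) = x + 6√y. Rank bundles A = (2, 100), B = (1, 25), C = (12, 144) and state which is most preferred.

Bundle C

Evaluate utility at each bundle:
U(A) = 62.000.
U(B) = 31.000.
U(C) = 84.000.
Highest utility is C, so C ≻ A ≻ B.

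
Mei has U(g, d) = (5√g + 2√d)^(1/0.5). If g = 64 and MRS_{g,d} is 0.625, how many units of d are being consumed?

d = 4

For CES with ρ = 0.5, MRS = (5/2)·√(d/g).
Setting (5/2)·√(d/64) = 0.625 gives √(d/64) = 0.25, so d/64 = 1/16 and d = 4.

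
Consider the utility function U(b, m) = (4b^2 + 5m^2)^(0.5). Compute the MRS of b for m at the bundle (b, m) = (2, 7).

For CES with ρ = 2, MRS = (4/5)·(m/b)^(-1).
At (2, 7): MRS = 8/35.
The indifference curve has slope −8/35 at this bundle.

MRS = 8/35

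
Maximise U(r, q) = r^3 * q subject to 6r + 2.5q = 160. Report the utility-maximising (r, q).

r* = 20, q* = 16

MU_r = 3·r^2·q and MU_q = r^3.
MRS = MU_r/MU_q = (3/1)·q/r.
Tangency: set MRS = p_r/p_q = 6/2.5 = 2.4.
So (3/1)·q/r = 2.4, i.e. q = 0.8·r.
Substitute into the budget 6·r + 2.5·q = 160: 8·r = 160, so r* = 20.
Then q* = 0.8·20 = 16.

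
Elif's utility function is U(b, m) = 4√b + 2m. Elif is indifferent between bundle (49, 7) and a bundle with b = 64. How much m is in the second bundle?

U(49, 7) = 42.
Set U(64, m) = 42 and solve.
With b = 64: √64 = 8, so 2m = 42 − 4·8 = 10 and m = 5.
Check: U(64, 5) = 42.

m = 5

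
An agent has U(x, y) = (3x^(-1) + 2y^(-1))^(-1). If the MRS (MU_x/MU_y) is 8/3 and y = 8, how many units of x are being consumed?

For CES with ρ = -1, MRS = (3/2)·(y/x)^2.
Setting (3/2)·(8/x)^2 = 8/3 gives (8/x)^2 = 16/9, so 8/x = 4/3 and x = 6.

x = 6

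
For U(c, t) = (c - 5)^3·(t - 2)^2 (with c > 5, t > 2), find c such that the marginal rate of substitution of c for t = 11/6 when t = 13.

MU_c = 3·(c−5)^2·(t−2)^2, MU_t = 2·(c−5)^3·(t−2).
MRS = (3/2)·(t−2)/(c−5).
Substitute t = 13: MRS = 16.5/(c − 5). Setting this equal to 11/6 gives c − 5 = 16.5/(11/6) = 9, so c = 14.

c = 14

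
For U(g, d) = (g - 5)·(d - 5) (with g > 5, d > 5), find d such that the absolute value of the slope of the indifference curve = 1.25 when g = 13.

MU_g = (d−5), MU_d = (g−5).
MRS = (d−5)/(g−5).
Substitute g = 13: MRS = (d − 5)/8. Setting this equal to 1.25 gives d − 5 = 1.25·8 = 10, so d = 15.

d = 15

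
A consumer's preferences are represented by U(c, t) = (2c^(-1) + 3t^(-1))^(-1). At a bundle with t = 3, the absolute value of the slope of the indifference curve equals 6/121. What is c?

c = 11

For CES with ρ = -1, MRS = (2/3)·(t/c)^2.
Setting (2/3)·(3/c)^2 = 6/121 gives (3/c)^2 = 9/121, so 3/c = 3/11 and c = 11.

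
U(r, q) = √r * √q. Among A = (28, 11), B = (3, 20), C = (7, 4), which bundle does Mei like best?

Bundle A

Evaluate utility at each bundle:
U(A) = 17.550.
U(B) = 7.746.
U(C) = 5.292.
Highest utility is A, so A ≻ B ≻ C.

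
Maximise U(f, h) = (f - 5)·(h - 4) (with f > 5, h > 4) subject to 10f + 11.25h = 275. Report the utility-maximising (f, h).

MU_f = (h−4), MU_h = (f−5).
MRS = (h−4)/(f−5).
Tangency: set MRS = p_f/p_h = 10/11.25 = 8/9.
So (h − 4)/(f − 5) = 8/9, i.e. (h − 4) = (8/9)·(f − 5).
Rewrite the budget in excess-of-subsistence terms: 10·(f − 5) + 11.25·(h − 4) = 275 − 10·5 − 11.25·4 = 180.
Substituting, 20·(f − 5) = 180, so f − 5 = 9 and f* = 14.
Then h − 4 = (8/9)·9 = 8, so h* = 12.

f* = 14, h* = 12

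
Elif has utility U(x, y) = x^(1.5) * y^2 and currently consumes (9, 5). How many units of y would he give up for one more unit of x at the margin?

MU_x = 1.5·√x·y^2 and MU_y = 2·x^(1.5)·y.
MRS = MU_x/MU_y = (0.75)·y/x.
At (9, 5): MRS = 5/12.
So at (9, 5) the consumer would give up 5/12 units of y for one more unit of x.

MRS = 5/12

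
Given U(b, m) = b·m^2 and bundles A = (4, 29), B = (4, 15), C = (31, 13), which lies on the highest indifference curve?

Bundle C

Evaluate utility at each bundle:
U(A) = 3364.
U(B) = 900.
U(C) = 5239.
Highest utility is C, so C ≻ A ≻ B.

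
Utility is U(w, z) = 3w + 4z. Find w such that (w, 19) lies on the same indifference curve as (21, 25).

w = 29

U(21, 25) = 163.
Set U(w, 19) = 163 and solve.
3w + 4·19 = 163 ⇒ 3w = 87 ⇒ w = 29.
Check: U(29, 19) = 163.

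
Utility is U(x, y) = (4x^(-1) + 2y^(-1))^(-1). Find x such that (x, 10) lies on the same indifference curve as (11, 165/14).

U depends on (x, y) only through S = 4x^(-1) + 2y^(-1), so equal utility means equal S. At (11, 165/14): S = 8/15.
With y = 10: 2·10^(-1) = 0.2, so 4x^(-1) = 8/15 − 0.2 = 1/3, i.e. x^(-1) = 1/12.
Hence x = 1/(1/12) = 12.
Check: U(12, 10) = 1.875.

x = 12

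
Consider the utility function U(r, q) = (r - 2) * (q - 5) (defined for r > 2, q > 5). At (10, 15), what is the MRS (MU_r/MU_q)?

MRS = 1.25

MU_r = (q−5), MU_q = (r−2).
MRS = (q−5)/(r−2).
At (10, 15): MRS = 1.25.
So at (10, 15) the consumer would give up 1.25 units of q for one more unit of r.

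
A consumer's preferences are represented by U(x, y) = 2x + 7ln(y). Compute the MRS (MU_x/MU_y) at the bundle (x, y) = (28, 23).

MU_x = 2, MU_y = 7/y.
MRS = 2 ÷ (7/y).
At (28, 23): MRS = 46/7.
That is, one extra unit of x is worth 46/7 units of y at the margin.

MRS = 46/7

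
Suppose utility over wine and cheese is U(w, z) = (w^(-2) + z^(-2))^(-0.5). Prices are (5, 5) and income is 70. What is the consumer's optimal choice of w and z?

For CES with ρ = -2, MRS = (z/w)^3.
Tangency: set MRS = p_w/p_z = 5/5 = 1.
So (z/w)^3 = 1; taking the cube root, z/w = 1, i.e. z = w.
Substitute into the budget 5·w + 5·z = 70: 10·w = 70, so w* = 7 and z* = 7.

w* = 7, z* = 7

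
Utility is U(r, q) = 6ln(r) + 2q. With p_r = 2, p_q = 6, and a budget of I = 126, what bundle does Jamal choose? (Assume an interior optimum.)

r* = 9, q* = 18

MU_r = 6/r, MU_q = 2.
MRS = 6/r ÷ 2.
Tangency: set MRS = p_r/p_q = 2/6 = 1/3.
MRS depends only on r: 3/r = 1/3 ⇒ r* = 3/(1/3) = 9.
From the budget, 6·q = 126 − 2·9 = 108, so q* = 18.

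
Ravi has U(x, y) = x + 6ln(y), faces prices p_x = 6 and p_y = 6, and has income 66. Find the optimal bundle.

x* = 5, y* = 6

MU_x = 1, MU_y = 6/y.
MRS = 1 ÷ (6/y).
Tangency: set MRS = p_x/p_y = 6/6 = 1.
MRS depends only on y: (1/6)·y = 1 ⇒ y* = 1/(1/6) = 6.
From the budget, 6·x = 66 − 6·6 = 30, so x* = 5.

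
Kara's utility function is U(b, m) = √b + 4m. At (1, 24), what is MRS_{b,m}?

MRS = 0.125

MU_b = 1/(2√b), MU_m = 4.
MRS = 1/(2√b) ÷ 4.
At (1, 24): MRS = 0.125.
So at (1, 24) the consumer would give up 0.125 units of m for one more unit of b.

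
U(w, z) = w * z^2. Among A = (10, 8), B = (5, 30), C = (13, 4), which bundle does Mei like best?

Bundle B

Evaluate utility at each bundle:
U(A) = 640.
U(B) = 4500.
U(C) = 208.
Highest utility is B, so B ≻ A ≻ C.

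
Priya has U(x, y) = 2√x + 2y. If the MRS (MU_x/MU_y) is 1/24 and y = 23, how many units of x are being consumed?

x = 144

MU_x = 2/(2√x), MU_y = 2.
MRS = 2/(2√x) ÷ 2.
MRS depends only on x: 0.5/√x = 1/24 ⇒ √x = 0.5/(1/24) = 12 ⇒ x = 144.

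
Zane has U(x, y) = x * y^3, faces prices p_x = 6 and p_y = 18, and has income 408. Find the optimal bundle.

MU_x = y^3 and MU_y = 3·x·y^2.
MRS = MU_x/MU_y = (1/3)·y/x.
Tangency: set MRS = p_x/p_y = 6/18 = 1/3.
So (1/3)·y/x = 1/3, i.e. y = x.
Substitute into the budget 6·x + 18·y = 408: 24·x = 408, so x* = 17.
Then y* = 17.

x* = 17, y* = 17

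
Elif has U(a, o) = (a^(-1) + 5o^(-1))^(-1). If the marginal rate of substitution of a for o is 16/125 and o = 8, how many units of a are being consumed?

For CES with ρ = -1, MRS = (1/5)·(o/a)^2.
Setting (1/5)·(8/a)^2 = 16/125 gives (8/a)^2 = 16/25, so 8/a = 0.8 and a = 10.

a = 10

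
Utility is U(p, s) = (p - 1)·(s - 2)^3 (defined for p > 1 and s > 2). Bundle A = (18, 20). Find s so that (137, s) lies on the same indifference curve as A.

U(18, 20) = 99144.
Set U(137, s) = 99144 and solve.
With p = 137: (137 − 1) = 136, so (s − 2)^3 = 99144/136 = 729.
Taking the cube root (with s > 2): s − 2 = 9, so s = 11.
Check: U(137, 11) = 99144.

s = 11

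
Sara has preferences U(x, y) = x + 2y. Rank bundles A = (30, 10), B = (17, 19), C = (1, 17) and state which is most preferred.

Bundle B

Evaluate utility at each bundle:
U(A) = 50.
U(B) = 55.
U(C) = 35.
Highest utility is B, so B ≻ A ≻ C.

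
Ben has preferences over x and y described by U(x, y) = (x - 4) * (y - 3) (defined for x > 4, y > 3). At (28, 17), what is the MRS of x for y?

MRS = 7/12

MU_x = (y−3), MU_y = (x−4).
MRS = (y−3)/(x−4).
At (28, 17): MRS = 7/12.
That is, one extra unit of x is worth 7/12 units of y at the margin.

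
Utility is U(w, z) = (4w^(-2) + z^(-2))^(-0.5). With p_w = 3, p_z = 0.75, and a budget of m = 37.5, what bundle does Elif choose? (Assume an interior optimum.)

w* = 10, z* = 10

For CES with ρ = -2, MRS = (4/1)·(z/w)^3.
Tangency: set MRS = p_w/p_z = 3/0.75 = 4.
So (z/w)^3 = 1; taking the cube root, z/w = 1, i.e. z = w.
Substitute into the budget 3·w + 0.75·z = 37.5: 3.75·w = 37.5, so w* = 10 and z* = 10.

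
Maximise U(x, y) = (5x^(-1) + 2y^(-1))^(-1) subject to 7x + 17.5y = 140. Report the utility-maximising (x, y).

For CES with ρ = -1, MRS = (5/2)·(y/x)^2.
Tangency: set MRS = p_x/p_y = 7/17.5 = 0.4.
So (y/x)^2 = 4/25; taking the square root, y/x = 0.4, i.e. y = 0.4·x.
Substitute into the budget 7·x + 17.5·y = 140: 14·x = 140, so x* = 10 and y* = 0.4·10 = 4.

x* = 10, y* = 4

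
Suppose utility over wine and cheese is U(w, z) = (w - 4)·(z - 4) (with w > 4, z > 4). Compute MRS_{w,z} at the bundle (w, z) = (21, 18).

MU_w = (z−4), MU_z = (w−4).
MRS = (z−4)/(w−4).
At (21, 18): MRS = 14/17.
That is, one extra unit of w is worth 14/17 units of z at the margin.

MRS = 14/17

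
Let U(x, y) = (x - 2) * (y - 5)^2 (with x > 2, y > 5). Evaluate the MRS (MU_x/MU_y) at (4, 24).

MU_x = (y−5)^2, MU_y = 2·(x−2)·(y−5).
MRS = (1/2)·(y−5)/(x−2).
At (4, 24): MRS = 4.75.
That is, one extra unit of x is worth 4.75 units of y at the margin.

MRS = 4.75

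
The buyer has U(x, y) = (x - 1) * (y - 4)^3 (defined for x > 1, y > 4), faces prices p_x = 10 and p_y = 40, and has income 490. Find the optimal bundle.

x* = 9, y* = 10

MU_x = (y−4)^3, MU_y = 3·(x−1)·(y−4)^2.
MRS = (1/3)·(y−4)/(x−1).
Tangency: set MRS = p_x/p_y = 10/40 = 0.25.
So (1/3)·(y − 4)/(x − 1) = 0.25, i.e. (y − 4) = 0.75·(x − 1).
Rewrite the budget in excess-of-subsistence terms: 10·(x − 1) + 40·(y − 4) = 490 − 10·1 − 40·4 = 320.
Substituting, 40·(x − 1) = 320, so x − 1 = 8 and x* = 9.
Then y − 4 = 0.75·8 = 6, so y* = 10.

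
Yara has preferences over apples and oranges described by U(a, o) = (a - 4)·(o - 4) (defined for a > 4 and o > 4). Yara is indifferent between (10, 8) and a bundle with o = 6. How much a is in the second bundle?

a = 16

U(10, 8) = 24.
Set U(a, 6) = 24 and solve.
With o = 6: (6 − 4) = 2, so (a − 4) = 24/2 = 12.
So a = 4 + 12 = 16.
Check: U(16, 6) = 24.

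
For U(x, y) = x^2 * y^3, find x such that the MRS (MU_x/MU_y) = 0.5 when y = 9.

MU_x = 2·x·y^3 and MU_y = 3·x^2·y^2.
MRS = MU_x/MU_y = (2/3)·y/x.
Substitute y = 9: MRS = 6/x. Setting 6/x = 0.5 gives x = 6/0.5 = 12.

x = 12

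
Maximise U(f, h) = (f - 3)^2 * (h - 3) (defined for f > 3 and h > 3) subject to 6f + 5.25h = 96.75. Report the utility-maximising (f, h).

MU_f = 2·(f−3)·(h−3), MU_h = (f−3)^2.
MRS = (2/1)·(h−3)/(f−3).
Tangency: set MRS = p_f/p_h = 6/5.25 = 8/7.
So (2/1)·(h − 3)/(f − 3) = 8/7, i.e. (h − 3) = (4/7)·(f − 3).
Rewrite the budget in excess-of-subsistence terms: 6·(f − 3) + 5.25·(h − 3) = 96.75 − 6·3 − 5.25·3 = 63.
Substituting, 9·(f − 3) = 63, so f − 3 = 7 and f* = 10.
Then h − 3 = (4/7)·7 = 4, so h* = 7.

f* = 10, h* = 7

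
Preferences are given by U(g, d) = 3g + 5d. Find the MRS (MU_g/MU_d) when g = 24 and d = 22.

MRS = 0.6

MU_g = 3, MU_d = 5, so MRS = 3/5 = 0.6 at every bundle.
At (24, 22): MRS = 0.6.
The indifference curve has slope −0.6 at this bundle.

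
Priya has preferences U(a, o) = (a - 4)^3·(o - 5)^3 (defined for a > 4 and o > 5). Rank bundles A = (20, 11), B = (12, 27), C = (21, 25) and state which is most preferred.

Evaluate utility at each bundle:
U(A) = 884736.
U(B) = 5451776.
U(C) = 39304000.
Highest utility is C, so C ≻ B ≻ A.

Bundle C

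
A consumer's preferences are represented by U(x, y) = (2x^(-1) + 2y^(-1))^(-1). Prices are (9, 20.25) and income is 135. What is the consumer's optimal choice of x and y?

x* = 6, y* = 4

For CES with ρ = -1, MRS = (y/x)^2.
Tangency: set MRS = p_x/p_y = 9/20.25 = 4/9.
So (y/x)^2 = 4/9; taking the square root, y/x = 2/3, i.e. y = (2/3)·x.
Substitute into the budget 9·x + 20.25·y = 135: 22.5·x = 135, so x* = 6 and y* = (2/3)·6 = 4.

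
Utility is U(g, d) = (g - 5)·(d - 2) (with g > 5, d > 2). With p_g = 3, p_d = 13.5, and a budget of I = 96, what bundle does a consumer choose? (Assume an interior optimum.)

g* = 14, d* = 4

MU_g = (d−2), MU_d = (g−5).
MRS = (d−2)/(g−5).
Tangency: set MRS = p_g/p_d = 3/13.5 = 2/9.
So (d − 2)/(g − 5) = 2/9, i.e. (d − 2) = (2/9)·(g − 5).
Rewrite the budget in excess-of-subsistence terms: 3·(g − 5) + 13.5·(d − 2) = 96 − 3·5 − 13.5·2 = 54.
Substituting, 6·(g − 5) = 54, so g − 5 = 9 and g* = 14.
Then d − 2 = (2/9)·9 = 2, so d* = 4.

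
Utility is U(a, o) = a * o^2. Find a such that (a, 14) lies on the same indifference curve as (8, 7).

a = 2

U(8, 7) = 392.
Set U(a, 14) = 392 and solve.
With o = 14: 14^2 = 196, so a = 392/196 = 2.
Check: U(2, 14) = 392.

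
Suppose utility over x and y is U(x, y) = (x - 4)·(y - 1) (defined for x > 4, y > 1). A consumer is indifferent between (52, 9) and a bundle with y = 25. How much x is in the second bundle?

x = 20

U(52, 9) = 384.
Set U(x, 25) = 384 and solve.
With y = 25: (25 − 1) = 24, so (x − 4) = 384/24 = 16.
So x = 4 + 16 = 20.
Check: U(20, 25) = 384.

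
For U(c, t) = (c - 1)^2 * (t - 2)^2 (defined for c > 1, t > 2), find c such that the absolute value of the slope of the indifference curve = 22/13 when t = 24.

MU_c = 2·(c−1)·(t−2)^2, MU_t = 2·(c−1)^2·(t−2).
MRS = (t−2)/(c−1).
Substitute t = 24: MRS = 22/(c − 1). Setting this equal to 22/13 gives c − 1 = 22/(22/13) = 13, so c = 14.

c = 14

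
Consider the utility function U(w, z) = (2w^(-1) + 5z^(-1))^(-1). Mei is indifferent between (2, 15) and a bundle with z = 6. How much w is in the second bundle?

U depends on (w, z) only through S = 2w^(-1) + 5z^(-1), so equal utility means equal S. At (2, 15): S = 4/3.
With z = 6: 5·6^(-1) = 5/6, so 2w^(-1) = 4/3 − 5/6 = 0.5, i.e. w^(-1) = 0.25.
Hence w = 1/0.25 = 4.
Check: U(4, 6) = 0.75.

w = 4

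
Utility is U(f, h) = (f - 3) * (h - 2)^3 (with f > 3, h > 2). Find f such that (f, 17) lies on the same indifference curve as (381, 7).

f = 17

U(381, 7) = 47250.
Set U(f, 17) = 47250 and solve.
With h = 17: (17 − 2)^3 = 3375, so (f − 3) = 47250/3375 = 14.
So f = 3 + 14 = 17.
Check: U(17, 17) = 47250.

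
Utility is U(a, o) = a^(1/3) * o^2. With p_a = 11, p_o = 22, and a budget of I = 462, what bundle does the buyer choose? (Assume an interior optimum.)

MU_a = 1/3·a^(-2/3)·o^2 and MU_o = 2·a^(1/3)·o.
MRS = MU_a/MU_o = (1/6)·o/a.
Tangency: set MRS = p_a/p_o = 11/22 = 0.5.
So (1/6)·o/a = 0.5, i.e. o = 3·a.
Substitute into the budget 11·a + 22·o = 462: 77·a = 462, so a* = 6.
Then o* = 3·6 = 18.

a* = 6, o* = 18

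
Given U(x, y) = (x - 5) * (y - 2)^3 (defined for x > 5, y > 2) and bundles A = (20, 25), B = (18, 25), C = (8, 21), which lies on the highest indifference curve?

Bundle A

Evaluate utility at each bundle:
U(A) = 182505.
U(B) = 158171.
U(C) = 20577.
Highest utility is A, so A ≻ B ≻ C.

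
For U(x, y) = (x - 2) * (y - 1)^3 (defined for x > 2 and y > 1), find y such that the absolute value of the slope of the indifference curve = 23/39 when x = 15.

MU_x = (y−1)^3, MU_y = 3·(x−2)·(y−1)^2.
MRS = (1/3)·(y−1)/(x−2).
Substitute x = 15: MRS = (y − 1)/39. Setting this equal to 23/39 gives y − 1 = (23/39)·39 = 23, so y = 24.

y = 24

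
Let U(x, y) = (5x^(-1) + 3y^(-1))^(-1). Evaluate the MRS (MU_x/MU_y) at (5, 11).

For CES with ρ = -1, MRS = (5/3)·(y/x)^2.
At (5, 11): MRS = 121/15.
The indifference curve has slope −121/15 at this bundle.

MRS = 121/15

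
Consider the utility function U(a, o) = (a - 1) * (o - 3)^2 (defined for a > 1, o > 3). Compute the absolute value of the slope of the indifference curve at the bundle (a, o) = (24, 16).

MU_a = (o−3)^2, MU_o = 2·(a−1)·(o−3).
MRS = (1/2)·(o−3)/(a−1).
At (24, 16): MRS = 13/46.
The indifference curve has slope −13/46 at this bundle.

MRS = 13/46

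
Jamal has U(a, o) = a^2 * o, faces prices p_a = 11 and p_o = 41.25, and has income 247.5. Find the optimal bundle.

a* = 15, o* = 2

MU_a = 2·a·o and MU_o = a^2.
MRS = MU_a/MU_o = (2/1)·o/a.
Tangency: set MRS = p_a/p_o = 11/41.25 = 4/15.
So (2/1)·o/a = 4/15, i.e. o = (2/15)·a.
Substitute into the budget 11·a + 41.25·o = 247.5: 16.5·a = 247.5, so a* = 15.
Then o* = (2/15)·15 = 2.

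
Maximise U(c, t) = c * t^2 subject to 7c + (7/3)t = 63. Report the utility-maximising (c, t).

MU_c = t^2 and MU_t = 2·c·t.
MRS = MU_c/MU_t = (1/2)·t/c.
Tangency: set MRS = p_c/p_t = 7/(7/3) = 3.
So (1/2)·t/c = 3, i.e. t = 6·c.
Substitute into the budget 7·c + (7/3)·t = 63: 21·c = 63, so c* = 3.
Then t* = 6·3 = 18.

c* = 3, t* = 18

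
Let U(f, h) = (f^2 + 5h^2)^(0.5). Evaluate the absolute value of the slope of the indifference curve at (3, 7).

MRS = 3/35

For CES with ρ = 2, MRS = (1/5)·(h/f)^(-1).
At (3, 7): MRS = 3/35.
That is, one extra unit of f is worth 3/35 units of h at the margin.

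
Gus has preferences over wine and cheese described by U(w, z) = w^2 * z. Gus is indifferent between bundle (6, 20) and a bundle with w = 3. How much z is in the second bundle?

U(6, 20) = 720.
Set U(3, z) = 720 and solve.
With w = 3: 3^2 = 9, so z = 720/9 = 80.
Check: U(3, 80) = 720.

z = 80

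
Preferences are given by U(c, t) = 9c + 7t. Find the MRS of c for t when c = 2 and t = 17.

MU_c = 9, MU_t = 7, so MRS = 9/7 at every bundle.
At (2, 17): MRS = 9/7.
So at (2, 17) the consumer would give up 9/7 units of t for one more unit of c.

MRS = 9/7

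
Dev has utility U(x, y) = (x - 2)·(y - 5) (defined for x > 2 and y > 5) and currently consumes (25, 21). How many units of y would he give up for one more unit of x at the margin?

MU_x = (y−5), MU_y = (x−2).
MRS = (y−5)/(x−2).
At (25, 21): MRS = 16/23.
The indifference curve has slope −16/23 at this bundle.

MRS = 16/23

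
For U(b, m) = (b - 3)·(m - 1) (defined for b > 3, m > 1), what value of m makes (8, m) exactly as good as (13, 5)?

U(13, 5) = 40.
Set U(8, m) = 40 and solve.
With b = 8: (8 − 3) = 5, so (m − 1) = 40/5 = 8.
So m = 1 + 8 = 9.
Check: U(8, 9) = 40.

m = 9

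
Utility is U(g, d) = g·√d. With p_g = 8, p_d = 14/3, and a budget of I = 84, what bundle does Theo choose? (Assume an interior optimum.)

g* = 7, d* = 6

MU_g = √d and MU_d = 0.5·g·d^(-0.5).
MRS = MU_g/MU_d = (2)·d/g.
Tangency: set MRS = p_g/p_d = 8/(14/3) = 12/7.
So (2)·d/g = 12/7, i.e. d = (6/7)·g.
Substitute into the budget 8·g + (14/3)·d = 84: 12·g = 84, so g* = 7.
Then d* = (6/7)·7 = 6.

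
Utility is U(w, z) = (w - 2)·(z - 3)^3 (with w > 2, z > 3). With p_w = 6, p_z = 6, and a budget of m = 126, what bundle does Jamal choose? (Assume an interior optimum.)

w* = 6, z* = 15

MU_w = (z−3)^3, MU_z = 3·(w−2)·(z−3)^2.
MRS = (1/3)·(z−3)/(w−2).
Tangency: set MRS = p_w/p_z = 6/6 = 1.
So (1/3)·(z − 3)/(w − 2) = 1, i.e. (z − 3) = 3·(w − 2).
Rewrite the budget in excess-of-subsistence terms: 6·(w − 2) + 6·(z − 3) = 126 − 6·2 − 6·3 = 96.
Substituting, 24·(w − 2) = 96, so w − 2 = 4 and w* = 6.
Then z − 3 = 3·4 = 12, so z* = 15.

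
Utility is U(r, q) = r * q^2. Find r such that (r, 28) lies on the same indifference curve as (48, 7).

r = 3

U(48, 7) = 2352.
Set U(r, 28) = 2352 and solve.
With q = 28: 28^2 = 784, so r = 2352/784 = 3.
Check: U(3, 28) = 2352.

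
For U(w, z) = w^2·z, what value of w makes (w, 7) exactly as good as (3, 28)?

w = 6

U(3, 28) = 252.
Set U(w, 7) = 252 and solve.
With z = 7: w^2 = 252/7 = 36; taking the square root, w = 6.
Check: U(6, 7) = 252.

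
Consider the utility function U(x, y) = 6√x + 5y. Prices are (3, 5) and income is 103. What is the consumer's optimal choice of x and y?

MU_x = 6/(2√x), MU_y = 5.
MRS = 6/(2√x) ÷ 5.
Tangency: set MRS = p_x/p_y = 3/5 = 0.6.
MRS depends only on x: 0.6/√x = 0.6 ⇒ √x = 0.6/0.6 = 1 ⇒ x* = 1.
From the budget, 5·y = 103 − 3·1 = 100, so y* = 20.

x* = 1, y* = 20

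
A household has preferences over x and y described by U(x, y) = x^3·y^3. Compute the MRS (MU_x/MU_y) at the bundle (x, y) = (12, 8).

MU_x = 3·x^2·y^3 and MU_y = 3·x^3·y^2.
MRS = MU_x/MU_y = y/x.
At (12, 8): MRS = 2/3.
That is, one extra unit of x is worth 2/3 units of y at the margin.

MRS = 2/3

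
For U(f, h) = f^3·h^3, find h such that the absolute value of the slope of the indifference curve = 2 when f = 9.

h = 18

MU_f = 3·f^2·h^3 and MU_h = 3·f^3·h^2.
MRS = MU_f/MU_h = h/f.
Substitute f = 9: MRS = h/9. Setting h/9 = 2 gives h = 2·9 = 18.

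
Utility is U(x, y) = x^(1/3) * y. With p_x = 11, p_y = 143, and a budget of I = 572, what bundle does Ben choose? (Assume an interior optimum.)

x* = 13, y* = 3

MU_x = 1/3·x^(-2/3)·y and MU_y = x^(1/3).
MRS = MU_x/MU_y = (1/3)·y/x.
Tangency: set MRS = p_x/p_y = 11/143 = 1/13.
So (1/3)·y/x = 1/13, i.e. y = (3/13)·x.
Substitute into the budget 11·x + 143·y = 572: 44·x = 572, so x* = 13.
Then y* = (3/13)·13 = 3.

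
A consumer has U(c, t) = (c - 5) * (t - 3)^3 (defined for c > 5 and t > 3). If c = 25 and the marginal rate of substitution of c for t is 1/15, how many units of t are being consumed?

MU_c = (t−3)^3, MU_t = 3·(c−5)·(t−3)^2.
MRS = (1/3)·(t−3)/(c−5).
Substitute c = 25: MRS = (t − 3)/60. Setting this equal to 1/15 gives t − 3 = (1/15)·60 = 4, so t = 7.

t = 7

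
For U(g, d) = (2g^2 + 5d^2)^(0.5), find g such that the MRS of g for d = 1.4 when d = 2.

For CES with ρ = 2, MRS = (2/5)·(d/g)^(-1).
Setting (2/5)·(2/g)^(-1) = 1.4 gives (2/g)^(-1) = 3.5, so 2/g = 2/7 and g = 7.

g = 7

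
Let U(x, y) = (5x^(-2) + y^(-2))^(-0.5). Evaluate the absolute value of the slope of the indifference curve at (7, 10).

For CES with ρ = -2, MRS = (5/1)·(y/x)^3.
At (7, 10): MRS = 5000/343.
That is, one extra unit of x is worth 5000/343 units of y at the margin.

MRS = 5000/343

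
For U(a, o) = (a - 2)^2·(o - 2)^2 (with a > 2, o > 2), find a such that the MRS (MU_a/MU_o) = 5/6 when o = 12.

a = 14

MU_a = 2·(a−2)·(o−2)^2, MU_o = 2·(a−2)^2·(o−2).
MRS = (o−2)/(a−2).
Substitute o = 12: MRS = 10/(a − 2). Setting this equal to 5/6 gives a − 2 = 10/(5/6) = 12, so a = 14.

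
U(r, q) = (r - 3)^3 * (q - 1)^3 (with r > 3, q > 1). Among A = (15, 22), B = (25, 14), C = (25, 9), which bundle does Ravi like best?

Evaluate utility at each bundle:
U(A) = 16003008.
U(B) = 23393656.
U(C) = 5451776.
Highest utility is B, so B ≻ A ≻ C.

Bundle B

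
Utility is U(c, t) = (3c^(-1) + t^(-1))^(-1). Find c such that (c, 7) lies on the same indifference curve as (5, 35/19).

U depends on (c, t) only through S = 3c^(-1) + t^(-1), so equal utility means equal S. At (5, 35/19): S = 8/7.
With t = 7: 7^(-1) = 1/7, so 3c^(-1) = 8/7 − 1/7 = 1, i.e. c^(-1) = 1/3.
Hence c = 1/(1/3) = 3.
Check: U(3, 7) = 0.875.

c = 3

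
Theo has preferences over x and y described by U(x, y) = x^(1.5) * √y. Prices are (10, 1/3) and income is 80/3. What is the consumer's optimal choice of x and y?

x* = 2, y* = 20

MU_x = 1.5·√x·√y and MU_y = 0.5·x^(1.5)·y^(-0.5).
MRS = MU_x/MU_y = (3)·y/x.
Tangency: set MRS = p_x/p_y = 10/(1/3) = 30.
So (3)·y/x = 30, i.e. y = 10·x.
Substitute into the budget 10·x + (1/3)·y = 80/3: (40/3)·x = 80/3, so x* = 2.
Then y* = 10·2 = 20.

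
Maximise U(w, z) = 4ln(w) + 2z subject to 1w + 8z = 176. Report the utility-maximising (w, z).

MU_w = 4/w, MU_z = 2.
MRS = 4/w ÷ 2.
Tangency: set MRS = p_w/p_z = 1/8 = 0.125.
MRS depends only on w: 2/w = 0.125 ⇒ w* = 2/0.125 = 16.
From the budget, 8·z = 176 − 1·16 = 160, so z* = 20.

w* = 16, z* = 20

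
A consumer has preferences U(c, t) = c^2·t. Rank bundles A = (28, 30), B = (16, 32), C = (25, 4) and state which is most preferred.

Bundle A

Evaluate utility at each bundle:
U(A) = 23520.
U(B) = 8192.
U(C) = 2500.
Highest utility is A, so A ≻ B ≻ C.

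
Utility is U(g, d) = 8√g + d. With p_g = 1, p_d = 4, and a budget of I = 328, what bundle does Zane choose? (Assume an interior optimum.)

g* = 256, d* = 18

MU_g = 8/(2√g), MU_d = 1.
MRS = 8/(2√g) ÷ 1.
Tangency: set MRS = p_g/p_d = 1/4 = 0.25.
MRS depends only on g: 4/√g = 0.25 ⇒ √g = 4/0.25 = 16 ⇒ g* = 256.
From the budget, 4·d = 328 − 1·256 = 72, so d* = 18.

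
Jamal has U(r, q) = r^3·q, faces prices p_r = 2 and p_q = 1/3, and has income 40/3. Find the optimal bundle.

r* = 5, q* = 10

MU_r = 3·r^2·q and MU_q = r^3.
MRS = MU_r/MU_q = (3/1)·q/r.
Tangency: set MRS = p_r/p_q = 2/(1/3) = 6.
So (3/1)·q/r = 6, i.e. q = 2·r.
Substitute into the budget 2·r + (1/3)·q = 40/3: (8/3)·r = 40/3, so r* = 5.
Then q* = 2·5 = 10.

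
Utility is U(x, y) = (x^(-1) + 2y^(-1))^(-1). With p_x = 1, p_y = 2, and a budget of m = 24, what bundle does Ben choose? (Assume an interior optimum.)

For CES with ρ = -1, MRS = (1/2)·(y/x)^2.
Tangency: set MRS = p_x/p_y = 1/2 = 0.5.
So (y/x)^2 = 1; taking the square root, y/x = 1, i.e. y = x.
Substitute into the budget 1·x + 2·y = 24: 3·x = 24, so x* = 8 and y* = 8.

x* = 8, y* = 8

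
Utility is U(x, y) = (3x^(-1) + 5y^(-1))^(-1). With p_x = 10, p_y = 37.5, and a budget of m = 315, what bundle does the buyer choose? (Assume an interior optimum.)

For CES with ρ = -1, MRS = (3/5)·(y/x)^2.
Tangency: set MRS = p_x/p_y = 10/37.5 = 4/15.
So (y/x)^2 = 4/9; taking the square root, y/x = 2/3, i.e. y = (2/3)·x.
Substitute into the budget 10·x + 37.5·y = 315: 35·x = 315, so x* = 9 and y* = (2/3)·9 = 6.

x* = 9, y* = 6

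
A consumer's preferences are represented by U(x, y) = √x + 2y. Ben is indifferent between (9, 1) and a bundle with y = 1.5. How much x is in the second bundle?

x = 4

U(9, 1) = 5.
Set U(x, 1.5) = 5 and solve.
With y = 1.5: √x = 5 − 2·1.5 = 2, so √x = 2 and x = 4.
Check: U(4, 1.5) = 5.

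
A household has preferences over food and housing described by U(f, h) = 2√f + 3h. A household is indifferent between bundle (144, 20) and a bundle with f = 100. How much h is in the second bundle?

h = 64/3

U(144, 20) = 84.
Set U(100, h) = 84 and solve.
With f = 100: √100 = 10, so 3h = 84 − 2·10 = 64 and h = 64/3.
Check: U(100, 64/3) = 84.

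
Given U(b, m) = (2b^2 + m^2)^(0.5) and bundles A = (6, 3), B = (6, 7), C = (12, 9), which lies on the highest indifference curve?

Evaluate utility at each bundle:
U(A) = 9.000.
U(B) = 11.000.
U(C) = 19.209.
Highest utility is C, so C ≻ B ≻ A.

Bundle C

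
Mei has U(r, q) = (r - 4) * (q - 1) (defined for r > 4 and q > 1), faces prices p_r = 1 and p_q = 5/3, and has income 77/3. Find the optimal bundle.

MU_r = (q−1), MU_q = (r−4).
MRS = (q−1)/(r−4).
Tangency: set MRS = p_r/p_q = 1/(5/3) = 0.6.
So (q − 1)/(r − 4) = 0.6, i.e. (q − 1) = 0.6·(r − 4).
Rewrite the budget in excess-of-subsistence terms: 1·(r − 4) + (5/3)·(q − 1) = 77/3 − 1·4 − (5/3)·1 = 20.
Substituting, 2·(r − 4) = 20, so r − 4 = 10 and r* = 14.
Then q − 1 = 0.6·10 = 6, so q* = 7.

r* = 14, q* = 7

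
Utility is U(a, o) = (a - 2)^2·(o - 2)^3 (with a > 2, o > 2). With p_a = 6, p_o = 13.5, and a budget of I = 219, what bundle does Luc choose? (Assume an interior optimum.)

MU_a = 2·(a−2)·(o−2)^3, MU_o = 3·(a−2)^2·(o−2)^2.
MRS = (2/3)·(o−2)/(a−2).
Tangency: set MRS = p_a/p_o = 6/13.5 = 4/9.
So (2/3)·(o − 2)/(a − 2) = 4/9, i.e. (o − 2) = (2/3)·(a − 2).
Rewrite the budget in excess-of-subsistence terms: 6·(a − 2) + 13.5·(o − 2) = 219 − 6·2 − 13.5·2 = 180.
Substituting, 15·(a − 2) = 180, so a − 2 = 12 and a* = 14.
Then o − 2 = (2/3)·12 = 8, so o* = 10.

a* = 14, o* = 10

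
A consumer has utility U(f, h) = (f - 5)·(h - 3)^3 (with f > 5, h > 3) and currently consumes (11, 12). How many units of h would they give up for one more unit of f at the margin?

MRS = 0.5

MU_f = (h−3)^3, MU_h = 3·(f−5)·(h−3)^2.
MRS = (1/3)·(h−3)/(f−5).
At (11, 12): MRS = 0.5.
That is, one extra unit of f is worth 0.5 units of h at the margin.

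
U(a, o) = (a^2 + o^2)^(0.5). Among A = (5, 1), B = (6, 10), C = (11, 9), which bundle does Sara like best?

Evaluate utility at each bundle:
U(A) = 5.099.
U(B) = 11.662.
U(C) = 14.213.
Highest utility is C, so C ≻ B ≻ A.

Bundle C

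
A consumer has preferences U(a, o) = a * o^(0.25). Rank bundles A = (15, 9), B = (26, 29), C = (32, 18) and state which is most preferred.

Evaluate utility at each bundle:
U(A) = 25.981.
U(B) = 60.335.
U(C) = 65.913.
Highest utility is C, so C ≻ B ≻ A.

Bundle C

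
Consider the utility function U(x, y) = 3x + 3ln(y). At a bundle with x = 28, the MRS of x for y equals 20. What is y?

MU_x = 3, MU_y = 3/y.
MRS = 3 ÷ (3/y).
MRS depends only on y: y = 20 ⇒ y = 20.

y = 20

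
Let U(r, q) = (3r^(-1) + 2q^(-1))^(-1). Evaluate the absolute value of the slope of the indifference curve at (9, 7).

For CES with ρ = -1, MRS = (3/2)·(q/r)^2.
At (9, 7): MRS = 49/54.
The indifference curve has slope −49/54 at this bundle.

MRS = 49/54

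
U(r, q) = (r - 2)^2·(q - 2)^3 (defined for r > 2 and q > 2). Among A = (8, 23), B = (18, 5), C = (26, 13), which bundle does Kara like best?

Evaluate utility at each bundle:
U(A) = 333396.
U(B) = 6912.
U(C) = 766656.
Highest utility is C, so C ≻ A ≻ B.

Bundle C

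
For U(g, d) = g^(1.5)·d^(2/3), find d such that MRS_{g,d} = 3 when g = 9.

MU_g = 1.5·√g·d^(2/3) and MU_d = 2/3·g^(1.5)·d^(-1/3).
MRS = MU_g/MU_d = (2.25)·d/g.
Substitute g = 9: MRS = d/4. Setting d/4 = 3 gives d = 3·4 = 12.

d = 12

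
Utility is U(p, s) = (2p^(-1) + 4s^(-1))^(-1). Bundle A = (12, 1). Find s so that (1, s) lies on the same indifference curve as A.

s = 24/13

U depends on (p, s) only through S = 2p^(-1) + 4s^(-1), so equal utility means equal S. At (12, 1): S = 25/6.
With p = 1: 2·1^(-1) = 2, so 4s^(-1) = 25/6 − 2 = 13/6, i.e. s^(-1) = 13/24.
Hence s = 1/(13/24) = 24/13.
Check: U(1, 24/13) = 0.24.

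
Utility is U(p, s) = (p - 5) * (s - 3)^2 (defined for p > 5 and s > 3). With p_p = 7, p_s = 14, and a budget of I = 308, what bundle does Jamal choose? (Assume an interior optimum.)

p* = 16, s* = 14

MU_p = (s−3)^2, MU_s = 2·(p−5)·(s−3).
MRS = (1/2)·(s−3)/(p−5).
Tangency: set MRS = p_p/p_s = 7/14 = 0.5.
So (1/2)·(s − 3)/(p − 5) = 0.5, i.e. (s − 3) = (p − 5).
Rewrite the budget in excess-of-subsistence terms: 7·(p − 5) + 14·(s − 3) = 308 − 7·5 − 14·3 = 231.
Substituting, 21·(p − 5) = 231, so p − 5 = 11 and p* = 16.
Then s − 3 = 11, so s* = 14.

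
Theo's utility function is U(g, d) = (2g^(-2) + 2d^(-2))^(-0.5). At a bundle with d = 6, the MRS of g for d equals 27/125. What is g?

g = 10

For CES with ρ = -2, MRS = (d/g)^3.
Setting (6/g)^3 = 27/125 gives 6/g = 0.6 and g = 10.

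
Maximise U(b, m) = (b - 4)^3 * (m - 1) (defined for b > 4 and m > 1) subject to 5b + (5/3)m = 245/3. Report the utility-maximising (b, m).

MU_b = 3·(b−4)^2·(m−1), MU_m = (b−4)^3.
MRS = (3/1)·(m−1)/(b−4).
Tangency: set MRS = p_b/p_m = 5/(5/3) = 3.
So (3/1)·(m − 1)/(b − 4) = 3, i.e. (m − 1) = (b − 4).
Rewrite the budget in excess-of-subsistence terms: 5·(b − 4) + (5/3)·(m − 1) = 245/3 − 5·4 − (5/3)·1 = 60.
Substituting, (20/3)·(b − 4) = 60, so b − 4 = 9 and b* = 13.
Then m − 1 = 9, so m* = 10.

b* = 13, m* = 10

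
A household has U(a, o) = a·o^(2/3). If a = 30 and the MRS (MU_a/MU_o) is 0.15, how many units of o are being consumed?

MU_a = o^(2/3) and MU_o = 2/3·a·o^(-1/3).
MRS = MU_a/MU_o = (1.5)·o/a.
Substitute a = 30: MRS = o/20. Setting o/20 = 0.15 gives o = 0.15·20 = 3.

o = 3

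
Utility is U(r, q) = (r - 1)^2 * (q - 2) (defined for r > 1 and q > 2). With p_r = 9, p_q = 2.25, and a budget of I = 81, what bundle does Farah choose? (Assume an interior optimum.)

MU_r = 2·(r−1)·(q−2), MU_q = (r−1)^2.
MRS = (2/1)·(q−2)/(r−1).
Tangency: set MRS = p_r/p_q = 9/2.25 = 4.
So (2/1)·(q − 2)/(r − 1) = 4, i.e. (q − 2) = 2·(r − 1).
Rewrite the budget in excess-of-subsistence terms: 9·(r − 1) + 2.25·(q − 2) = 81 − 9·1 − 2.25·2 = 67.5.
Substituting, 13.5·(r − 1) = 67.5, so r − 1 = 5 and r* = 6.
Then q − 2 = 2·5 = 10, so q* = 12.

r* = 6, q* = 12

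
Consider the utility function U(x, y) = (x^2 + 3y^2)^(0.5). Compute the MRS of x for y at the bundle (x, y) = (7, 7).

For CES with ρ = 2, MRS = (1/3)·(y/x)^(-1).
At (7, 7): MRS = 1/3.
That is, one extra unit of x is worth 1/3 units of y at the margin.

MRS = 1/3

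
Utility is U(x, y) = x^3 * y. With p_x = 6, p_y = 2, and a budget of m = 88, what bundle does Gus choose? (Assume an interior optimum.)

MU_x = 3·x^2·y and MU_y = x^3.
MRS = MU_x/MU_y = (3/1)·y/x.
Tangency: set MRS = p_x/p_y = 6/2 = 3.
So (3/1)·y/x = 3, i.e. y = x.
Substitute into the budget 6·x + 2·y = 88: 8·x = 88, so x* = 11.
Then y* = 11.

x* = 11, y* = 11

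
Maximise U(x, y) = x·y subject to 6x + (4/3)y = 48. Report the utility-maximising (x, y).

MU_x = y and MU_y = x.
MRS = MU_x/MU_y = y/x.
Tangency: set MRS = p_x/p_y = 6/(4/3) = 4.5.
So y/x = 4.5, i.e. y = 4.5·x.
Substitute into the budget 6·x + (4/3)·y = 48: 12·x = 48, so x* = 4.
Then y* = 4.5·4 = 18.

x* = 4, y* = 18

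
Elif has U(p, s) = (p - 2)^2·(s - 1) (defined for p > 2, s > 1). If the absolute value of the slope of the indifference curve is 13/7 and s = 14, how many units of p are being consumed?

MU_p = 2·(p−2)·(s−1), MU_s = (p−2)^2.
MRS = (2/1)·(s−1)/(p−2).
Substitute s = 14: MRS = 26/(p − 2). Setting this equal to 13/7 gives p − 2 = 26/(13/7) = 14, so p = 16.

p = 16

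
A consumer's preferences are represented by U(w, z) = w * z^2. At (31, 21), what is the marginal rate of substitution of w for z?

MRS = 21/62

MU_w = z^2 and MU_z = 2·w·z.
MRS = MU_w/MU_z = (1/2)·z/w.
At (31, 21): MRS = 21/62.
That is, one extra unit of w is worth 21/62 units of z at the margin.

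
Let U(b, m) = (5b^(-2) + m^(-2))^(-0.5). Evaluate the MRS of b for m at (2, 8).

For CES with ρ = -2, MRS = (5/1)·(m/b)^3.
At (2, 8): MRS = 320.
So at (2, 8) the consumer would give up 320 units of m for one more unit of b.

MRS = 320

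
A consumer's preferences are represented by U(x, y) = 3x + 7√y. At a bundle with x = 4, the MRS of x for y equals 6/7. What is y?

y = 1

MU_x = 3, MU_y = 7/(2√y).
MRS = 3 ÷ (7/(2√y)).
MRS depends only on y: (6/7)·√y = 6/7 ⇒ √y = (6/7)/(6/7) = 1 ⇒ y = 1.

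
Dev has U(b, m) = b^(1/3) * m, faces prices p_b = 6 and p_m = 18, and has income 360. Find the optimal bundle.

MU_b = 1/3·b^(-2/3)·m and MU_m = b^(1/3).
MRS = MU_b/MU_m = (1/3)·m/b.
Tangency: set MRS = p_b/p_m = 6/18 = 1/3.
So (1/3)·m/b = 1/3, i.e. m = b.
Substitute into the budget 6·b + 18·m = 360: 24·b = 360, so b* = 15.
Then m* = 15.

b* = 15, m* = 15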